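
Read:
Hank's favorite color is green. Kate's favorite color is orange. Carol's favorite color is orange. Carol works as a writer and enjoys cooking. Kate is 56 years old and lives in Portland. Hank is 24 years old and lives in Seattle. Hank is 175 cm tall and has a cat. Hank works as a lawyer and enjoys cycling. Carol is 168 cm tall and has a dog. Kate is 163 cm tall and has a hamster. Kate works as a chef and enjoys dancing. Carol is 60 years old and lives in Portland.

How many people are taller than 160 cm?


Taller than 160: 3

3


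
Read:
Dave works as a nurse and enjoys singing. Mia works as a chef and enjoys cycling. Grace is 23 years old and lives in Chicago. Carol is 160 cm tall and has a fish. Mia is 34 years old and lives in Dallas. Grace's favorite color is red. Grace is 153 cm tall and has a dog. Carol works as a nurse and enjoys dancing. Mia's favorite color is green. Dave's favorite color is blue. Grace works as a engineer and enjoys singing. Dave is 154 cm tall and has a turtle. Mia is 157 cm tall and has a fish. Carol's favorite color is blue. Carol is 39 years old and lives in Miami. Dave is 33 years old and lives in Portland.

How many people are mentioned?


People: Dave, Mia, Grace, Carol. Count = 4

4


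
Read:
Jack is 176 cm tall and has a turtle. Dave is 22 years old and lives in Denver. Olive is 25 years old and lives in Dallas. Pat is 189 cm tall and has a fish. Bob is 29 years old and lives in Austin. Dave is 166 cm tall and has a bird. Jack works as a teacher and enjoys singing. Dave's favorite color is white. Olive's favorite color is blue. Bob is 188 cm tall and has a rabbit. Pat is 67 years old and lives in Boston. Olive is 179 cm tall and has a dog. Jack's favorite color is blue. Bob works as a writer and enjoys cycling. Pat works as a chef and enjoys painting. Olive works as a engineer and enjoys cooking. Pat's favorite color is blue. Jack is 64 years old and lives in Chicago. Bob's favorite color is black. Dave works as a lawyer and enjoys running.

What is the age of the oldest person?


Oldest: Pat at 67

67


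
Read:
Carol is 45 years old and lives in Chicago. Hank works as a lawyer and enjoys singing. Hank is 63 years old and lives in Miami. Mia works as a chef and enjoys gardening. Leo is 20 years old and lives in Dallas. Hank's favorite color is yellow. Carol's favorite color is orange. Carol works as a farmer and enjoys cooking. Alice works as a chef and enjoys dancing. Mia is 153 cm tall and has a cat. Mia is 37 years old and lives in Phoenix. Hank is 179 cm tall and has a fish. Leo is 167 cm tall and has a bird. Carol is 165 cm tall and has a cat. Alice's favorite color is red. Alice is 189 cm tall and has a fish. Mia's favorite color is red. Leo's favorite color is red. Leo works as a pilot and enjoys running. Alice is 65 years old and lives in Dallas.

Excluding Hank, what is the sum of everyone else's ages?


Sum (excluding Hank): 167

167


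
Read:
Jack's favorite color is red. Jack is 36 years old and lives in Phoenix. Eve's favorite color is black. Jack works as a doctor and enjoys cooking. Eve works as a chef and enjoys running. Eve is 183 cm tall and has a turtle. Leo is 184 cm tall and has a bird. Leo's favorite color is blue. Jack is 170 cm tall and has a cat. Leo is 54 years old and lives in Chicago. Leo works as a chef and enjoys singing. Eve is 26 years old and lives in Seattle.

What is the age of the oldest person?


Oldest: Leo at 54

54


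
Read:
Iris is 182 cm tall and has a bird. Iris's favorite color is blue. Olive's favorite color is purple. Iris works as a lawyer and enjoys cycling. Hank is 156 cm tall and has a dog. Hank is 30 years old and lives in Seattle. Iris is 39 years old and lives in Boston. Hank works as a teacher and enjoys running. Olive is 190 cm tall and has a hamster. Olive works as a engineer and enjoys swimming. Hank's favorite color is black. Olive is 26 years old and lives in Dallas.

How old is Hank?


Hank is 30 years old

30


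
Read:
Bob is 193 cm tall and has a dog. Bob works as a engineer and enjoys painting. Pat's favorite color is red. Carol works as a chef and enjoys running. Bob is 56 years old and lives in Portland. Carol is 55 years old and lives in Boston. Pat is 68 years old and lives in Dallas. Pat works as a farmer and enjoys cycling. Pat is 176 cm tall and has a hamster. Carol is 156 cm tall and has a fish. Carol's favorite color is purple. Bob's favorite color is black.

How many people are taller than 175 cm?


Taller than 175: 2

2


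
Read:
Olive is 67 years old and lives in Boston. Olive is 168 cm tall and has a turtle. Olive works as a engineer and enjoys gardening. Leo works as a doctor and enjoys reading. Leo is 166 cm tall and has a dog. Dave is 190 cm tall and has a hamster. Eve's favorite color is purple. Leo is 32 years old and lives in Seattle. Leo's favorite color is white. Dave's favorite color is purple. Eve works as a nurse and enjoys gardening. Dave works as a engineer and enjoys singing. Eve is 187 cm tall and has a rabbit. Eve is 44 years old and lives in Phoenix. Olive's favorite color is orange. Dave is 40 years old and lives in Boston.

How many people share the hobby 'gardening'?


Count: 2

2


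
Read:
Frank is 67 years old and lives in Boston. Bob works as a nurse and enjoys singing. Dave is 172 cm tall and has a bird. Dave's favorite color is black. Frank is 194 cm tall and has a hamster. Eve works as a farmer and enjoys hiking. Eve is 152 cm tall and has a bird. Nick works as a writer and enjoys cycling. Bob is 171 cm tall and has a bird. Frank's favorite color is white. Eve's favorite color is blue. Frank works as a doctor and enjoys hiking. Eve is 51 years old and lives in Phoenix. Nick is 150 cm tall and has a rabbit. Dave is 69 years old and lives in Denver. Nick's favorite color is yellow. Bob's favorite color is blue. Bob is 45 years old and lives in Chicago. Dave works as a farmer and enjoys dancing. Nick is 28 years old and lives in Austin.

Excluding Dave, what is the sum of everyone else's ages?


Sum (excluding Dave): 191

191


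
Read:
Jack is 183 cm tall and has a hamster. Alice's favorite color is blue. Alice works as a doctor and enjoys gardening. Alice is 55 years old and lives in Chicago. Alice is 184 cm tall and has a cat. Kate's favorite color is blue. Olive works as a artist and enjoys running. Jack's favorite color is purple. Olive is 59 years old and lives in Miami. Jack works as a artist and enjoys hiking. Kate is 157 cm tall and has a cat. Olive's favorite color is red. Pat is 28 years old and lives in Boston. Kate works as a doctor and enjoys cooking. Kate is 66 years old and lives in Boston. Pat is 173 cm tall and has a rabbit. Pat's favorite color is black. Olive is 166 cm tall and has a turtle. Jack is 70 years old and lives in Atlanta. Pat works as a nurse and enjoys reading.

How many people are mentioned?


People: Pat, Jack, Alice, Olive, Kate. Count = 5

5


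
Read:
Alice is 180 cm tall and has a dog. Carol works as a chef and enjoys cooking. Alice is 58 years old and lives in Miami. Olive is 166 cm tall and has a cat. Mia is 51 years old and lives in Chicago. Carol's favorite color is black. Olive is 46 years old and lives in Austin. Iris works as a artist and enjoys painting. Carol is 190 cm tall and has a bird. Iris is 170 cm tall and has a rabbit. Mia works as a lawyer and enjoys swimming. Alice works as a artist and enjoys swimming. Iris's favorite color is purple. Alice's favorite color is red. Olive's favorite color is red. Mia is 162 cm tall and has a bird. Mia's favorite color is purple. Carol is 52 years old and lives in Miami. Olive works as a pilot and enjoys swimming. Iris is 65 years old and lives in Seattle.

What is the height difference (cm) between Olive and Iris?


|166 - 170| = 4

4


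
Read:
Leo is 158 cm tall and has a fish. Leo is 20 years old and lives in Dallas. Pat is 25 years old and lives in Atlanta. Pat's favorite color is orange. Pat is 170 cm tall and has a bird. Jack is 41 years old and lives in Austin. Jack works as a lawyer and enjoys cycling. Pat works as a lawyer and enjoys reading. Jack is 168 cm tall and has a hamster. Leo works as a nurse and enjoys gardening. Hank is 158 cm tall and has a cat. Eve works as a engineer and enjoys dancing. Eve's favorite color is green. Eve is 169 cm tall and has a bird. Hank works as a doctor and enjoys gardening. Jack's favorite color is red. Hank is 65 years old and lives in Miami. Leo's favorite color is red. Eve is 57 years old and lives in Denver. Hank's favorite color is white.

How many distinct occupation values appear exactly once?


Unique occupation values: 3

3


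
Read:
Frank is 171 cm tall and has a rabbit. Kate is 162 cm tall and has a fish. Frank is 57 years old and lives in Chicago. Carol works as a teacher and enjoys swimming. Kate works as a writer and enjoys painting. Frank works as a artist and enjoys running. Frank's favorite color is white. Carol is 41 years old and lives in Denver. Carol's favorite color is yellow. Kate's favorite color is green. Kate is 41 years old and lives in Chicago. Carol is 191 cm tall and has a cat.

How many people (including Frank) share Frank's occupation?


Frank is a artist. Count = 1

1


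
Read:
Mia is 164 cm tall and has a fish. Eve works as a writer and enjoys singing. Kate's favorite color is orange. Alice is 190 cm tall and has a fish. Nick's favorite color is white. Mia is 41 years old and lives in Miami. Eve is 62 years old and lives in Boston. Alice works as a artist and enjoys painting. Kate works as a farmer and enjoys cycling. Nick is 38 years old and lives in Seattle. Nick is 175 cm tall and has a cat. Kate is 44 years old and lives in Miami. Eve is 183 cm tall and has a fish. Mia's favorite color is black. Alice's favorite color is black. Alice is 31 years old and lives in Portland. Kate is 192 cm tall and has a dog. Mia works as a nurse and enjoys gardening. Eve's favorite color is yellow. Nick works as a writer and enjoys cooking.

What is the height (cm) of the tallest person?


Tallest: Kate at 192 cm

192


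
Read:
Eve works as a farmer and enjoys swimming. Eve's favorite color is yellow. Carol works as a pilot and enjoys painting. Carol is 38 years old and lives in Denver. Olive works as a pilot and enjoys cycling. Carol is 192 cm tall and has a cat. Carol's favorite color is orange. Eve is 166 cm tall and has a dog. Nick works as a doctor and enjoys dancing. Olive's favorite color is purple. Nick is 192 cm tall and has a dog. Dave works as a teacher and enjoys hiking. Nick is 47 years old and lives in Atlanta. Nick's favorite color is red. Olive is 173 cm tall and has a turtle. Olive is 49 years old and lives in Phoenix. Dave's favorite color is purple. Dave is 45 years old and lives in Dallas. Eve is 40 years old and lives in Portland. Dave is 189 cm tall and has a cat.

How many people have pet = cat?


Count: 2

2


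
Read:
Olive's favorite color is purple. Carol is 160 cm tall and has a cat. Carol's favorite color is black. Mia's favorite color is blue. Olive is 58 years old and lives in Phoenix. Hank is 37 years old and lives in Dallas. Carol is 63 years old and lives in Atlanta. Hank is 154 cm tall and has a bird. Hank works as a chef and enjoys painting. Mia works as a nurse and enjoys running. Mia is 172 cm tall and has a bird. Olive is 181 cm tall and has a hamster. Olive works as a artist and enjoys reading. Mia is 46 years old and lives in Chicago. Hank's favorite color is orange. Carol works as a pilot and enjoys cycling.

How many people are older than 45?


Filter: 3

3


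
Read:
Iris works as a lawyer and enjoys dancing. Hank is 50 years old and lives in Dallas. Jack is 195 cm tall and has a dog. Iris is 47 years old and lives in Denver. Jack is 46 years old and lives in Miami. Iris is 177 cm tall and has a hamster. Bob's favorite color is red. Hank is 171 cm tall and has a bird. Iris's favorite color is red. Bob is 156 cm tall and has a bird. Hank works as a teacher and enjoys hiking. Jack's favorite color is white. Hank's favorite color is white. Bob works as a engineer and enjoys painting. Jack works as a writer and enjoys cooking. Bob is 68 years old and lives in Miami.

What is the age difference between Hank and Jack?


|50 - 46| = 4

4


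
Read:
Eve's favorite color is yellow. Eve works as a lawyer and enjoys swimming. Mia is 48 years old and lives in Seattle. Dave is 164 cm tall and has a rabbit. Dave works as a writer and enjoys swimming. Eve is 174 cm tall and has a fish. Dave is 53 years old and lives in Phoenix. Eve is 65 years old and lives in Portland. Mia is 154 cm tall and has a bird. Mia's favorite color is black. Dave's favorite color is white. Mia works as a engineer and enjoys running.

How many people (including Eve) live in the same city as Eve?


Eve lives in Portland. Count = 1

1


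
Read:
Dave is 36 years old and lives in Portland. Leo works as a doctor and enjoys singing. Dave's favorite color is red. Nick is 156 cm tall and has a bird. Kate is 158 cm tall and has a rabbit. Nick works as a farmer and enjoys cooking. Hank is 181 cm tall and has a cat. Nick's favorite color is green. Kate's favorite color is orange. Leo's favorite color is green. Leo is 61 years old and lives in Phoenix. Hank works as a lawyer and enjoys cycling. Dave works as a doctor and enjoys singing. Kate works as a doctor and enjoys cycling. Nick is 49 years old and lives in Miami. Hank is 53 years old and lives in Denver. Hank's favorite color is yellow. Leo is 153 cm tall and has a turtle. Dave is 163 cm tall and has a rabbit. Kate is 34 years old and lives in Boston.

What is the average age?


Sum=233, n=5, avg=46.6

46.6


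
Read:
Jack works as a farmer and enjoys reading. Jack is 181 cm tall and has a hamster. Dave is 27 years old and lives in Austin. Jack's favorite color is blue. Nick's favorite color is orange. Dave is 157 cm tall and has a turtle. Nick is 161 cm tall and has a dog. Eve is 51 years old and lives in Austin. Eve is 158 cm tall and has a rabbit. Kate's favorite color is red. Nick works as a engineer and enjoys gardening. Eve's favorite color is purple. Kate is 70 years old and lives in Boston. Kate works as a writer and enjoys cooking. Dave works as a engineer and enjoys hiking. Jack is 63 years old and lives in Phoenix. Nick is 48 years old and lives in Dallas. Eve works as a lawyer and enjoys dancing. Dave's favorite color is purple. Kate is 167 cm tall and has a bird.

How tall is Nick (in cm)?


Nick is 161 cm tall

161


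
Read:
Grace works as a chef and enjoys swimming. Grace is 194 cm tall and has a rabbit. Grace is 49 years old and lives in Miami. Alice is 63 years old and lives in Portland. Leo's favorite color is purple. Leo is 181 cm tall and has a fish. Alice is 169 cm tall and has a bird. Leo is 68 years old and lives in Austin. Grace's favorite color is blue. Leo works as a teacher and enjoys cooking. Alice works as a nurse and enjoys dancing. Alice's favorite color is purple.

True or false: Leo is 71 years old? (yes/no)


Leo is actually 68. no

no


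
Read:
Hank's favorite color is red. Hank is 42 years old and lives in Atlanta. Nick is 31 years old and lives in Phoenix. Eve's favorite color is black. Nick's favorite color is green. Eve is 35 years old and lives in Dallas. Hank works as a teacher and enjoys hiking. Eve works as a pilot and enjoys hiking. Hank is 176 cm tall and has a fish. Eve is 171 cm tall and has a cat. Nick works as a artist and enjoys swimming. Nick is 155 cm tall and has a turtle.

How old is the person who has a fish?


Person with fish is Hank, age 42

42


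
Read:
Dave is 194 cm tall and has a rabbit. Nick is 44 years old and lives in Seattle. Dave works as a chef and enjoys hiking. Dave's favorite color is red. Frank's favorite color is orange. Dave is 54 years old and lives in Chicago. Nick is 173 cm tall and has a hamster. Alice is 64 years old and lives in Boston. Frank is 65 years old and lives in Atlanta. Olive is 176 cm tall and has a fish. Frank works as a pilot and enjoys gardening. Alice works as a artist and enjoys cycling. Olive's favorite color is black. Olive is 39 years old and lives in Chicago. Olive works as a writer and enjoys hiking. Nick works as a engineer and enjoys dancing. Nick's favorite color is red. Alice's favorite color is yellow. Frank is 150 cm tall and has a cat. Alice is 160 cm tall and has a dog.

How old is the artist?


The artist is Alice, age 64

64


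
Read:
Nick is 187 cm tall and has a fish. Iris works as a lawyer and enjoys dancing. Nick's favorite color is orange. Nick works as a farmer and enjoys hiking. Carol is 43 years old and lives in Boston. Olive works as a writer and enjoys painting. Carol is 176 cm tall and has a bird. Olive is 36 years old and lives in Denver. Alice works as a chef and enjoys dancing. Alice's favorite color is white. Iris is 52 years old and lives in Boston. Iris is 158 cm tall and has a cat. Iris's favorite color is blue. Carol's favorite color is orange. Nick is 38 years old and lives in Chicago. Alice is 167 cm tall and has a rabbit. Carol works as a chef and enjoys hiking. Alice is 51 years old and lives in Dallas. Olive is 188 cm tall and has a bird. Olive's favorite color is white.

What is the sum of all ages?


52+43+51+38+36 = 220

220


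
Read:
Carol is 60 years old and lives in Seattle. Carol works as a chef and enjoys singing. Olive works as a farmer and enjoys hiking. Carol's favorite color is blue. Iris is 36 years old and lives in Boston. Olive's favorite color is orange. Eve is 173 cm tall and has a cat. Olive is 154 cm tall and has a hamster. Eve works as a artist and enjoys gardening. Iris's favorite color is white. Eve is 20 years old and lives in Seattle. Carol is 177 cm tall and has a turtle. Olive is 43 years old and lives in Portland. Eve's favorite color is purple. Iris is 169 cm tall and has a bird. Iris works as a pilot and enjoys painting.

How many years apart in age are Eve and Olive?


20 vs 43, diff = 23

23


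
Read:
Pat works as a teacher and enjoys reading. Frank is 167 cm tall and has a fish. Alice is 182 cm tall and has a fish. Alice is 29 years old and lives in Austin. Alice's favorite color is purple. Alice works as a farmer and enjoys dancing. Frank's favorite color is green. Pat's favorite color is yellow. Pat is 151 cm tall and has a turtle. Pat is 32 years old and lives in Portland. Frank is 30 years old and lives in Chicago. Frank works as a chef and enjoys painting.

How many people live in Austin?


Count in Austin: 1

1


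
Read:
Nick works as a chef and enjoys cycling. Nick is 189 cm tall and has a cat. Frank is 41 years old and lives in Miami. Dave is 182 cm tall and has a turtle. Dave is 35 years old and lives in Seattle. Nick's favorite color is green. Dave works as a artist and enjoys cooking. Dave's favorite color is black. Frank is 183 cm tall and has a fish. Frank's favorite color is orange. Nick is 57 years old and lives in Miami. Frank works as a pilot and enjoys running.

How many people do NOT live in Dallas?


Not in Dallas: 3

3


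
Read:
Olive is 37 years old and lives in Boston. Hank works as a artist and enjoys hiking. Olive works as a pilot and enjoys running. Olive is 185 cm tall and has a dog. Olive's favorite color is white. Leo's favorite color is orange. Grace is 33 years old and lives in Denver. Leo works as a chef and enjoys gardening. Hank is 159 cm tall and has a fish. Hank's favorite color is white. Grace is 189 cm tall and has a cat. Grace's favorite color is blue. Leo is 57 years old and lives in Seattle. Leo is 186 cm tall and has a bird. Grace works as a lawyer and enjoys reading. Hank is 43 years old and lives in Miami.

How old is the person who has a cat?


Person with cat is Grace, age 33

33


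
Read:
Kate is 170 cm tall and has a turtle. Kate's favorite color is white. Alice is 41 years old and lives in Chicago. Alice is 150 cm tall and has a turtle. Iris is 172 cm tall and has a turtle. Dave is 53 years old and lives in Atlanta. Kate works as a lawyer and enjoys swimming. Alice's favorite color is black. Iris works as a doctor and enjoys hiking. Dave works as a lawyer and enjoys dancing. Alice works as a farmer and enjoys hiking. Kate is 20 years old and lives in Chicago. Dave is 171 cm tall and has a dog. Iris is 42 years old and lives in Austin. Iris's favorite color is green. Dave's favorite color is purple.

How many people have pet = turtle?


Count: 3

3


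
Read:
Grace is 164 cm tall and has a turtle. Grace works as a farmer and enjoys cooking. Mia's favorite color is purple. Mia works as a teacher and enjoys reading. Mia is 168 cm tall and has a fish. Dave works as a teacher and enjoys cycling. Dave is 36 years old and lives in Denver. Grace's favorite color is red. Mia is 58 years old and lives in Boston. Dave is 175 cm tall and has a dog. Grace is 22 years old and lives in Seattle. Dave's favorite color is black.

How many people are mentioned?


People: Mia, Grace, Dave. Count = 3

3


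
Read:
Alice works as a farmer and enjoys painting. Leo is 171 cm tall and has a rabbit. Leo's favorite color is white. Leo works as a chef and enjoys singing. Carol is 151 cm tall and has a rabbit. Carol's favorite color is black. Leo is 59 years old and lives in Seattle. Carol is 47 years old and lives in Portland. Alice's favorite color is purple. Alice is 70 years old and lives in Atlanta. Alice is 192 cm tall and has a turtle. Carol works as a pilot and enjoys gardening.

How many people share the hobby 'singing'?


Count: 1

1


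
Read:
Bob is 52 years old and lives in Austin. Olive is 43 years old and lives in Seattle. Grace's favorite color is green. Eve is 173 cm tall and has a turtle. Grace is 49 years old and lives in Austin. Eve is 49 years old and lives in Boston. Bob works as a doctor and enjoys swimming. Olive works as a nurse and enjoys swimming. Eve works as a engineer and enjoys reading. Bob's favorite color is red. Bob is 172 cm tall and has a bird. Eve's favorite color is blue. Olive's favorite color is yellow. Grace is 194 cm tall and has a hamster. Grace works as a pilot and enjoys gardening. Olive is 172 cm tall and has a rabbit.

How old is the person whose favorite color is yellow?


Person with favorite color=yellow is Olive, age 43

43


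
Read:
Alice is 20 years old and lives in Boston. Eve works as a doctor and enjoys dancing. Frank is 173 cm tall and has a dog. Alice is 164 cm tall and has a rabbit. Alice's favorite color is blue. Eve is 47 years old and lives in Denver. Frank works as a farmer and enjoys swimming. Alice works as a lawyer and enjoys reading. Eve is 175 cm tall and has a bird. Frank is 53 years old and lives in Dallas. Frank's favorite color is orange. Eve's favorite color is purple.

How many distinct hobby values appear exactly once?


Unique hobby values: 3

3


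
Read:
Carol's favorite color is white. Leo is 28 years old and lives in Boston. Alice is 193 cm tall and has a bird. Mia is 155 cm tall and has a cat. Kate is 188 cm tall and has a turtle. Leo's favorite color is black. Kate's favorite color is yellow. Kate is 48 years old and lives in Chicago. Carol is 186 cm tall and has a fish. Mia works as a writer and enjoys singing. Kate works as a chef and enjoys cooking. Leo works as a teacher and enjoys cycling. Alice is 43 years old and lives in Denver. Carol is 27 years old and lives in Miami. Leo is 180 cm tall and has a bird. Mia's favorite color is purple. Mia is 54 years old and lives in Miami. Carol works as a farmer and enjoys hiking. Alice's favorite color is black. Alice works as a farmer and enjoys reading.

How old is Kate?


Kate is 48 years old

48


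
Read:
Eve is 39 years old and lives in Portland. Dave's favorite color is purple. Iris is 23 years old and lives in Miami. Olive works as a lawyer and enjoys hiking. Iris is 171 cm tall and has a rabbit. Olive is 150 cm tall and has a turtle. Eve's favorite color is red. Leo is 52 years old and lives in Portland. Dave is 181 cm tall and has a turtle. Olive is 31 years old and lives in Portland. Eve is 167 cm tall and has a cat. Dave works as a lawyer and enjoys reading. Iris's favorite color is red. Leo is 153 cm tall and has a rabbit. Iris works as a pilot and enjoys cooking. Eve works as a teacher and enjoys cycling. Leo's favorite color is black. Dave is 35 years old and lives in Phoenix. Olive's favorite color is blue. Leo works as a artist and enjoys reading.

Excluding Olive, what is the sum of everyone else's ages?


Sum (excluding Olive): 149

149


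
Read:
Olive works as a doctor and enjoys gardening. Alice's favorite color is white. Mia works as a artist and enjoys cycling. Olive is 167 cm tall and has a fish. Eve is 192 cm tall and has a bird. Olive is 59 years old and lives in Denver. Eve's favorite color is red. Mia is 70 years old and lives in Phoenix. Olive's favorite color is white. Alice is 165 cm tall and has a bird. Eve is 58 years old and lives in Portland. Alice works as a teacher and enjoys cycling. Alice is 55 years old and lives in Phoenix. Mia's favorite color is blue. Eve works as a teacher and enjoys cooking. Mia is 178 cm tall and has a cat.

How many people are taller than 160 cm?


Taller than 160: 4

4


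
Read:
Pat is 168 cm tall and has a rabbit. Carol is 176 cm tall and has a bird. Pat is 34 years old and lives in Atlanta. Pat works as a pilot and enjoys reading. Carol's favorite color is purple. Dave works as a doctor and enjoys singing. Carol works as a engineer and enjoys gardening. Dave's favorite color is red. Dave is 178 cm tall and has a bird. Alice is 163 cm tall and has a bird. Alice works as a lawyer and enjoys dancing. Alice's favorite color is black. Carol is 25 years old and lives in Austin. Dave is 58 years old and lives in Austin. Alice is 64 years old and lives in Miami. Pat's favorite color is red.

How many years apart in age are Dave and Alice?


58 vs 64, diff = 6

6


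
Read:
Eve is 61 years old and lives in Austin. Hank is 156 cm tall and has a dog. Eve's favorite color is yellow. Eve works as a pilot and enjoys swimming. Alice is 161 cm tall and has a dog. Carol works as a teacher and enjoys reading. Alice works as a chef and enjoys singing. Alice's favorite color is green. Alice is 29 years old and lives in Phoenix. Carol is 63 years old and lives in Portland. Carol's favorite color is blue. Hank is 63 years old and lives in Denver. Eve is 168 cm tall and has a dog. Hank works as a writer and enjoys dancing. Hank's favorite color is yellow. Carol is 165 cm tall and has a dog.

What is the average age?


Sum=216, n=4, avg=54

54


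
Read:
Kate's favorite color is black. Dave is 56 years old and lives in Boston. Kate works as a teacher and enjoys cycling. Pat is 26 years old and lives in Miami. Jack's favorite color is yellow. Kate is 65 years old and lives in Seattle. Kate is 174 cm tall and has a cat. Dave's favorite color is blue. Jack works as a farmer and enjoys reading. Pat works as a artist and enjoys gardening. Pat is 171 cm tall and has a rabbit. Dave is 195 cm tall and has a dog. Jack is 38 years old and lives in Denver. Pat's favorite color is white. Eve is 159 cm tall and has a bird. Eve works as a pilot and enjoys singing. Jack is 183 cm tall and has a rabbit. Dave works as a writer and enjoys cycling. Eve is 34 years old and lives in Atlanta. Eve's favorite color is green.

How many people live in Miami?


Count in Miami: 1

1


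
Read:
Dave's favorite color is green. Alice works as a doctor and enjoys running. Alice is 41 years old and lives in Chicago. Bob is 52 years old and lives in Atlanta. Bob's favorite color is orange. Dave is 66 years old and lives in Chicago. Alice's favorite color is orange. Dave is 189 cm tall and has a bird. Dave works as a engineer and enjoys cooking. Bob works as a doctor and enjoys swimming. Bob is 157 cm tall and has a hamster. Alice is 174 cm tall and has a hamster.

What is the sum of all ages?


52+66+41 = 159

159


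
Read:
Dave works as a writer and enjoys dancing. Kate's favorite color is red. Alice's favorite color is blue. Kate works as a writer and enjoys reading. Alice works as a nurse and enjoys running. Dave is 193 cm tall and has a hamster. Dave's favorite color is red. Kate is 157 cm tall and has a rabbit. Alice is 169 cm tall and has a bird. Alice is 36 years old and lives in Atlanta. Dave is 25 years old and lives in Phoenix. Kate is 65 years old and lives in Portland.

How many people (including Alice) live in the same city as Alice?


Alice lives in Atlanta. Count = 1

1


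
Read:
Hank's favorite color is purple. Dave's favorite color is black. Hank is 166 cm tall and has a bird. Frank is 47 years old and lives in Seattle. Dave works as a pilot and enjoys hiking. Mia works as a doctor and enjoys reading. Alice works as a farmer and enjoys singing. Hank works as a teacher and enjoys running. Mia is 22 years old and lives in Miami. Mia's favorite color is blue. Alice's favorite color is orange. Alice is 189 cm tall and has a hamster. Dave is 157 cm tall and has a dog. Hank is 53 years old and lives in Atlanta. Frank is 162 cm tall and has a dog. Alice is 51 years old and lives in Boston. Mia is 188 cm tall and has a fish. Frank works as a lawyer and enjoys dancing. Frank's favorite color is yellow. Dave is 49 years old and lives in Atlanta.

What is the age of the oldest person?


Oldest: Hank at 53

53


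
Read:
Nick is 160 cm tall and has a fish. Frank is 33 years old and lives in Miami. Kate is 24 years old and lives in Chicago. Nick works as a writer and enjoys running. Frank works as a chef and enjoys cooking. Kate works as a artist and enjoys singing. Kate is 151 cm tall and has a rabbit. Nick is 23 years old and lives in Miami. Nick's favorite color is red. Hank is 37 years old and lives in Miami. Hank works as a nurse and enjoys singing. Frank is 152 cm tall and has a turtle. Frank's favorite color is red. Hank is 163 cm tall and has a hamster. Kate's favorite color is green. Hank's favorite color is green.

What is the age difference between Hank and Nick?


|37 - 23| = 14

14


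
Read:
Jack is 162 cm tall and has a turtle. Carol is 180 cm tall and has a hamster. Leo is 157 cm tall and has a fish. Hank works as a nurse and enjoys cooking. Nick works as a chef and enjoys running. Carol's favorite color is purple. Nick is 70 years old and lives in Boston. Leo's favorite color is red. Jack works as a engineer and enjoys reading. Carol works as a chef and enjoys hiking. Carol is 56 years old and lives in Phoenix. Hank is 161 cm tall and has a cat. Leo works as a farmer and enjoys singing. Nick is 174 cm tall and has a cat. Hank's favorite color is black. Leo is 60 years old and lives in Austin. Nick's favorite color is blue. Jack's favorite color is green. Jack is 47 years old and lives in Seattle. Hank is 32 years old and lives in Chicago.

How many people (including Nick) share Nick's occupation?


Nick is a chef. Count = 2

2


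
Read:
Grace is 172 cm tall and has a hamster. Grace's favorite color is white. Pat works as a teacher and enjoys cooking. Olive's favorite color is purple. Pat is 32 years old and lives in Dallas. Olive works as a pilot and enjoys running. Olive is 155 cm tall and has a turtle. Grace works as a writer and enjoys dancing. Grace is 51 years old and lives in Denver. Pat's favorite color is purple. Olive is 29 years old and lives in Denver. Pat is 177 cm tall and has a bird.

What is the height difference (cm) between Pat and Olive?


|177 - 155| = 22

22


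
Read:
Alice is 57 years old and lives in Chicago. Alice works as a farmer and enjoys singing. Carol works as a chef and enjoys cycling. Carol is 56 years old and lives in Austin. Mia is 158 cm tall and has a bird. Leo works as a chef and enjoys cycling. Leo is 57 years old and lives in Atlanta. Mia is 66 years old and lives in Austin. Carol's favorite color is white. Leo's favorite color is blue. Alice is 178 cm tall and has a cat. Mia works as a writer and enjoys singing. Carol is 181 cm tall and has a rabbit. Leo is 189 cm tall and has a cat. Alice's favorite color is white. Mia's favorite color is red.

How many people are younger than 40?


Filter: 0

0


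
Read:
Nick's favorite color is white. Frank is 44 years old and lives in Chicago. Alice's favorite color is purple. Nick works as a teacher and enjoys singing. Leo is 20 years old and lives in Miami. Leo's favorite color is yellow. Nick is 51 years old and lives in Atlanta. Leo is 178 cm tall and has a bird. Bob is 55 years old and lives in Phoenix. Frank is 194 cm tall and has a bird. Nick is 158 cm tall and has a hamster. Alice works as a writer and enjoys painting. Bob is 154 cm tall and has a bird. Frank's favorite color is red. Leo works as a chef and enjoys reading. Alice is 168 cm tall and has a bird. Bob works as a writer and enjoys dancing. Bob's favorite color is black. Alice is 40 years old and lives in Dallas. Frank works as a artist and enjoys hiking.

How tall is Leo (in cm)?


Leo is 178 cm tall

178


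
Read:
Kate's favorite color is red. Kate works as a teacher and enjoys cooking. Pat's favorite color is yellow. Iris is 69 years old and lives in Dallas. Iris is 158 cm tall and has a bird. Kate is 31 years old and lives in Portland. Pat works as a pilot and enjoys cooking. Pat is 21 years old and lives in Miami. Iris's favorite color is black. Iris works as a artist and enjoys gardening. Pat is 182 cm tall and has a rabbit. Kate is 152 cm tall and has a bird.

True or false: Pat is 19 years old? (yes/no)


Pat is actually 21. no

no


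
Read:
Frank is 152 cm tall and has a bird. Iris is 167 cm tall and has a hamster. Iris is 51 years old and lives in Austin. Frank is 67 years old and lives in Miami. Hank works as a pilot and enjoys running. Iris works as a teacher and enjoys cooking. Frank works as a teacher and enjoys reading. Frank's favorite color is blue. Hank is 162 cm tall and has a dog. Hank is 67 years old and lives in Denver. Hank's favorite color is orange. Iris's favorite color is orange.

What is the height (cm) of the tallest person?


Tallest: Iris at 167 cm

167


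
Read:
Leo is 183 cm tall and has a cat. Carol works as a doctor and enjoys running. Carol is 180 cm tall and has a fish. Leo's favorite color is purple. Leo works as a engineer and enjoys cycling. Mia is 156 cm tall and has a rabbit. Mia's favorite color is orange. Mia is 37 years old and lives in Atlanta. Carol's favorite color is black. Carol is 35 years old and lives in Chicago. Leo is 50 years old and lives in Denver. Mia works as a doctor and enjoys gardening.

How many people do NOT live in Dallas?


Not in Dallas: 3

3


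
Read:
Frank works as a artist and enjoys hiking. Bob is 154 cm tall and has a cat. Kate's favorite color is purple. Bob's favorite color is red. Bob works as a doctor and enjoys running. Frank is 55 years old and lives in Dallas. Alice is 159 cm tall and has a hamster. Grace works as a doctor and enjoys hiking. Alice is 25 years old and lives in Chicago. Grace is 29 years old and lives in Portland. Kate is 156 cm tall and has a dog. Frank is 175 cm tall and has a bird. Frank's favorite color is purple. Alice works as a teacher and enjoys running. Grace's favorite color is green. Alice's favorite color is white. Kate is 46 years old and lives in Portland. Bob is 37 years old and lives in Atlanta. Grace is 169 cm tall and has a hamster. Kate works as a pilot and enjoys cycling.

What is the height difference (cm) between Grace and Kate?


|169 - 156| = 13

13


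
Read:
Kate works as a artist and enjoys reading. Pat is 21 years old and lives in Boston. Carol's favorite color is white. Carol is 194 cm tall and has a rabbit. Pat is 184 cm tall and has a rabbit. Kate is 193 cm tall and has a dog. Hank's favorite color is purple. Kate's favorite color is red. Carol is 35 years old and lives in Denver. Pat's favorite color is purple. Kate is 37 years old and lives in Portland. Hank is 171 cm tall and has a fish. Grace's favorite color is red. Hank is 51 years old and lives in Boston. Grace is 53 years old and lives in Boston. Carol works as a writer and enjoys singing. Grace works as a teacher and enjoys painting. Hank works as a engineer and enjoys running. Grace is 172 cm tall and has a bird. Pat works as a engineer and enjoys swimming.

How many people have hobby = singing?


Count: 1

1


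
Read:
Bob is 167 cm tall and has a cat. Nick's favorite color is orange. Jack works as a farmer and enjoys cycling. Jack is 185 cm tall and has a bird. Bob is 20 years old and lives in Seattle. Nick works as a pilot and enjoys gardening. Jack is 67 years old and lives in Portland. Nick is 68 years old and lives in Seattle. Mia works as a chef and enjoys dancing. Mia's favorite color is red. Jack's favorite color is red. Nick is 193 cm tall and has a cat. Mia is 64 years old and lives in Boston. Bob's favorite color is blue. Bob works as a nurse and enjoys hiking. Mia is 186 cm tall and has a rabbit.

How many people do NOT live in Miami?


Not in Miami: 4

4


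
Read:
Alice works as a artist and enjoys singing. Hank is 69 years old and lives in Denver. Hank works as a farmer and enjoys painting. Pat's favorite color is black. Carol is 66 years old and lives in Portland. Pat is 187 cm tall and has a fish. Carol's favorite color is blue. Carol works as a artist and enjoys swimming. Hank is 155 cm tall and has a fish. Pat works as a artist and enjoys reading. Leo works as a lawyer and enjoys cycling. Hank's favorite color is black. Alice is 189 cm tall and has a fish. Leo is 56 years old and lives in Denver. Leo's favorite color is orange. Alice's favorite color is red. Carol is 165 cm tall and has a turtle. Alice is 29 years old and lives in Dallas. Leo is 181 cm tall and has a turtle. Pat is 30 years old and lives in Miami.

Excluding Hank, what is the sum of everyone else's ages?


Sum (excluding Hank): 181

181


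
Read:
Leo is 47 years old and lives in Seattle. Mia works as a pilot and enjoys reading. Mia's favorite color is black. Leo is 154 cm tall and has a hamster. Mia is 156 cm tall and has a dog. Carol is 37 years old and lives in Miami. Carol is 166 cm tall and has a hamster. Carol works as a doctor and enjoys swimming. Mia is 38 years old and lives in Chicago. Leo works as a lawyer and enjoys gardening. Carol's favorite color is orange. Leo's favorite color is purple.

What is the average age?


Sum=122, n=3, avg=40.67

40.67


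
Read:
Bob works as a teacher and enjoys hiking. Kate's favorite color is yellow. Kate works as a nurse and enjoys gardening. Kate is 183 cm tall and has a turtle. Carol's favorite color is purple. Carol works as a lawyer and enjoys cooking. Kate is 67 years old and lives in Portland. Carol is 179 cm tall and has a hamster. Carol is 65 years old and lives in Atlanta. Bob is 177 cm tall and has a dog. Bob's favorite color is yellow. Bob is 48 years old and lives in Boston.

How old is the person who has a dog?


Person with dog is Bob, age 48

48


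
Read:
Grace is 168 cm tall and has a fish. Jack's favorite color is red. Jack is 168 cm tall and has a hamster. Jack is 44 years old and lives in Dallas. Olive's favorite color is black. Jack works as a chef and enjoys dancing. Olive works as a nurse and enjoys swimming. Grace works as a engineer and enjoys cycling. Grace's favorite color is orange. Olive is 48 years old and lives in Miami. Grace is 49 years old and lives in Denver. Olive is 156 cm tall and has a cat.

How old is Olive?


Olive is 48 years old

48


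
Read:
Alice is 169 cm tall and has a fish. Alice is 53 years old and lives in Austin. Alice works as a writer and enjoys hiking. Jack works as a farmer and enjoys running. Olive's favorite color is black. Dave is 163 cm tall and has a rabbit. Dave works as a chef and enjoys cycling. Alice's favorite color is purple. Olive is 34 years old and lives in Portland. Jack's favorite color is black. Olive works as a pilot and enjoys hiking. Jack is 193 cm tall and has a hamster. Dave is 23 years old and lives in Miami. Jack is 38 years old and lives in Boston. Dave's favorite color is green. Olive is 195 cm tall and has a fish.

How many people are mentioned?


People: Dave, Jack, Alice, Olive. Count = 4

4
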